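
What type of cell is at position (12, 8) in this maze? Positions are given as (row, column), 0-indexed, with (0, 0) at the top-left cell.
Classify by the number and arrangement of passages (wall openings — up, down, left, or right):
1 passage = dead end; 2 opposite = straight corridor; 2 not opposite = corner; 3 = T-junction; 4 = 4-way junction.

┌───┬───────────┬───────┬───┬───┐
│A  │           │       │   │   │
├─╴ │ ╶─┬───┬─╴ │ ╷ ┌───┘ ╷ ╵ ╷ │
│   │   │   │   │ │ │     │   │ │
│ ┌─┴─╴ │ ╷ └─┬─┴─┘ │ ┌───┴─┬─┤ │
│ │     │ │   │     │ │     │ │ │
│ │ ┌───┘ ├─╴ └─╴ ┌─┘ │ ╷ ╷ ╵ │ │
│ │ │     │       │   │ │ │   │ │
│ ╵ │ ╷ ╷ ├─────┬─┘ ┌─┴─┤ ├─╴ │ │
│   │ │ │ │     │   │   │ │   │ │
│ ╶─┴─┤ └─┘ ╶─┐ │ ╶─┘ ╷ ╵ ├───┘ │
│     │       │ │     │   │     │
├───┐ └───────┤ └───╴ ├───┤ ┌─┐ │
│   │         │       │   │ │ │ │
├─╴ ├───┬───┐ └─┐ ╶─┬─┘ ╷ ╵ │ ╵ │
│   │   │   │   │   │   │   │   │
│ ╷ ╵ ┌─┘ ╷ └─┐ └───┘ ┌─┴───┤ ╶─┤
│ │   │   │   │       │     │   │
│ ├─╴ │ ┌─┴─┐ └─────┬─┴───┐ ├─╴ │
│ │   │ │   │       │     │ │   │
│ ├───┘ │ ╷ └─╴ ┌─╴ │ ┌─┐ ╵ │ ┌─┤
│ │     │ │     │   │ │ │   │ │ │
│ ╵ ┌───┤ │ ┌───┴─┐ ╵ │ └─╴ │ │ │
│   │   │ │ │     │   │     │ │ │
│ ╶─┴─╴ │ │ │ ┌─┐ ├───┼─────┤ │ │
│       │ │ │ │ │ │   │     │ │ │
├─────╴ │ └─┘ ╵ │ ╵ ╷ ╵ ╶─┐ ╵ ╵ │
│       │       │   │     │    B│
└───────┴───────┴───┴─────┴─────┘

Checking cell at (12, 8):
Number of passages: 2
Cell type: straight corridor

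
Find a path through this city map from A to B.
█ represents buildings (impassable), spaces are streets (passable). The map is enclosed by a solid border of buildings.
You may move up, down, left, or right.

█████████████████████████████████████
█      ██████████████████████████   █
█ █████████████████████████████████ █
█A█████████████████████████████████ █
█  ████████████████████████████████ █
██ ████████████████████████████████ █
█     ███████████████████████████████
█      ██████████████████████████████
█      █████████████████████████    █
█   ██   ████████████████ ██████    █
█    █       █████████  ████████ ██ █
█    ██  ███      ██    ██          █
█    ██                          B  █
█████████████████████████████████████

Finding the shortest path from A to B:
Movement: cardinal only
Path length: 41 steps
Directions: down → right → down → down → down → down → right → right → right → right → down → down → right → down → down → right → right → right → right → right → right → right → right → right → right → right → right → right → right → right → right → right → right → right → right → right → right → right → right → right → right

Solution:

█████████████████████████████████████
█      ██████████████████████████   █
█ █████████████████████████████████ █
█A█████████████████████████████████ █
█↳↓████████████████████████████████ █
██↓████████████████████████████████ █
█ ↓   ███████████████████████████████
█ ↓    ██████████████████████████████
█ ↳→→→↓█████████████████████████    █
█   ██↓  ████████████████ ██████    █
█    █↳↓     █████████  ████████ ██ █
█    ██↓ ███      ██    ██          █
█    ██↳→→→→→→→→→→→→→→→→→→→→→→→→→B  █
█████████████████████████████████████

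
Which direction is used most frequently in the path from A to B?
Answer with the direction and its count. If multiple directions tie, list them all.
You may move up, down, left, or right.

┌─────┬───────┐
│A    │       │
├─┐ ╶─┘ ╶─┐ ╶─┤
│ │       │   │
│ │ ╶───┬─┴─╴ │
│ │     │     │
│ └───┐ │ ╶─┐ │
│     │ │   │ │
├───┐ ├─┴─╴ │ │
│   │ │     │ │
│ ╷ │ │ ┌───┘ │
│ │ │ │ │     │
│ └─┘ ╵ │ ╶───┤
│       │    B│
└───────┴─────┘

Directions: right, down, right, right, up, right, right, down, right, down, down, down, down, left, left, down, right, right
Counts: {'right': 8, 'down': 7, 'up': 1, 'left': 2}
Most common: right (8 times)

Solution:

┌─────┬───────┐
│A ↓  │↱ → ↓  │
├─┐ ╶─┘ ╶─┐ ╶─┤
│ │↳ → ↑  │↳ ↓│
│ │ ╶───┬─┴─╴ │
│ │     │    ↓│
│ └───┐ │ ╶─┐ │
│     │ │   │↓│
├───┐ ├─┴─╴ │ │
│   │ │     │↓│
│ ╷ │ │ ┌───┘ │
│ │ │ │ │↓ ← ↲│
│ └─┘ ╵ │ ╶───┤
│       │↳ → B│
└───────┴─────┘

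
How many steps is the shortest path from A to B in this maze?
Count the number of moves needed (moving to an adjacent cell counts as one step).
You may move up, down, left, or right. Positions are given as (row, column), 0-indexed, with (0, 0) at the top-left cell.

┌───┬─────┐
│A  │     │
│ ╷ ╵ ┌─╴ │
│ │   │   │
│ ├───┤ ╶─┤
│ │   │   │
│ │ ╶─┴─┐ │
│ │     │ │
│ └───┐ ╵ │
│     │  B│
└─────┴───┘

Using BFS to find shortest path:
Start: (0, 0), End: (4, 4)
Path found:
(0,0) → (0,1) → (1,1) → (1,2) → (0,2) → (0,3) → (0,4) → (1,4) → (1,3) → (2,3) → (2,4) → (3,4) → (4,4)
Number of steps: 12

Solution:

┌───┬─────┐
│A ↓│↱ → ↓│
│ ╷ ╵ ┌─╴ │
│ │↳ ↑│↓ ↲│
│ ├───┤ ╶─┤
│ │   │↳ ↓│
│ │ ╶─┴─┐ │
│ │     │↓│
│ └───┐ ╵ │
│     │  B│
└─────┴───┘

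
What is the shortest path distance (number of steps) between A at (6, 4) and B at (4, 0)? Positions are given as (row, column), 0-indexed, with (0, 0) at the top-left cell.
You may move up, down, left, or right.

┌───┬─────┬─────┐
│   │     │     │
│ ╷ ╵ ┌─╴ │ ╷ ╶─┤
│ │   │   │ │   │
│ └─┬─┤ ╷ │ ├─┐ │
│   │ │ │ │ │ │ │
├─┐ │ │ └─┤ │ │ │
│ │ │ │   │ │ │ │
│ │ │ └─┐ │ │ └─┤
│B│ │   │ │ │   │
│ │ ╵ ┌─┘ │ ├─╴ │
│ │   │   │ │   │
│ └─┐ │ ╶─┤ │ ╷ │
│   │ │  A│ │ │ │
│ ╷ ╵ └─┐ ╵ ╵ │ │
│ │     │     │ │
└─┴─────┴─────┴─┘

Finding path from (6, 4) to (4, 0):
Path: (6,4) → (6,3) → (5,3) → (5,4) → (4,4) → (3,4) → (3,3) → (2,3) → (1,3) → (1,4) → (0,4) → (0,3) → (0,2) → (1,2) → (1,1) → (0,1) → (0,0) → (1,0) → (2,0) → (2,1) → (3,1) → (4,1) → (5,1) → (5,2) → (6,2) → (7,2) → (7,1) → (6,1) → (6,0) → (5,0) → (4,0)
Distance: 30 steps

Solution:

┌───┬─────┬─────┐
│↓ ↰│↓ ← ↰│     │
│ ╷ ╵ ┌─╴ │ ╷ ╶─┤
│↓│↑ ↲│↱ ↑│ │   │
│ └─┬─┤ ╷ │ ├─┐ │
│↳ ↓│ │↑│ │ │ │ │
├─┐ │ │ └─┤ │ │ │
│ │↓│ │↑ ↰│ │ │ │
│ │ │ └─┐ │ │ └─┤
│B│↓│   │↑│ │   │
│ │ ╵ ┌─┘ │ ├─╴ │
│↑│↳ ↓│↱ ↑│ │   │
│ └─┐ │ ╶─┤ │ ╷ │
│↑ ↰│↓│↑ A│ │ │ │
│ ╷ ╵ └─┐ ╵ ╵ │ │
│ │↑ ↲  │     │ │
└─┴─────┴─────┴─┘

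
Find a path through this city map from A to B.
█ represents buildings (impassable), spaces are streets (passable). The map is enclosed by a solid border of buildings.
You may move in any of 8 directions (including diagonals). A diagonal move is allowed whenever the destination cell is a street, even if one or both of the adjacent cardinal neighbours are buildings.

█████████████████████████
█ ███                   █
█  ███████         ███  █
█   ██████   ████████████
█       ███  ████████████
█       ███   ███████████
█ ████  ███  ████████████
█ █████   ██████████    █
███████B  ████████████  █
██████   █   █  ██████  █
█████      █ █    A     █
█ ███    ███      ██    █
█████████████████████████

Finding the shortest path from A to B:
Movement: 8-directional
Path length: 11 steps
Directions: left → left → left → left → down-left → up-left → up-left → left → up-left → left → left

Solution:

█████████████████████████
█ ███                   █
█  ███████         ███  █
█   ██████   ████████████
█       ███  ████████████
█       ███   ███████████
█ ████  ███  ████████████
█ █████   ██████████    █
███████B←←████████████  █
██████   █↖← █  ██████  █
█████      █↖█↙←←←A     █
█ ███    ███ ↖    ██    █
█████████████████████████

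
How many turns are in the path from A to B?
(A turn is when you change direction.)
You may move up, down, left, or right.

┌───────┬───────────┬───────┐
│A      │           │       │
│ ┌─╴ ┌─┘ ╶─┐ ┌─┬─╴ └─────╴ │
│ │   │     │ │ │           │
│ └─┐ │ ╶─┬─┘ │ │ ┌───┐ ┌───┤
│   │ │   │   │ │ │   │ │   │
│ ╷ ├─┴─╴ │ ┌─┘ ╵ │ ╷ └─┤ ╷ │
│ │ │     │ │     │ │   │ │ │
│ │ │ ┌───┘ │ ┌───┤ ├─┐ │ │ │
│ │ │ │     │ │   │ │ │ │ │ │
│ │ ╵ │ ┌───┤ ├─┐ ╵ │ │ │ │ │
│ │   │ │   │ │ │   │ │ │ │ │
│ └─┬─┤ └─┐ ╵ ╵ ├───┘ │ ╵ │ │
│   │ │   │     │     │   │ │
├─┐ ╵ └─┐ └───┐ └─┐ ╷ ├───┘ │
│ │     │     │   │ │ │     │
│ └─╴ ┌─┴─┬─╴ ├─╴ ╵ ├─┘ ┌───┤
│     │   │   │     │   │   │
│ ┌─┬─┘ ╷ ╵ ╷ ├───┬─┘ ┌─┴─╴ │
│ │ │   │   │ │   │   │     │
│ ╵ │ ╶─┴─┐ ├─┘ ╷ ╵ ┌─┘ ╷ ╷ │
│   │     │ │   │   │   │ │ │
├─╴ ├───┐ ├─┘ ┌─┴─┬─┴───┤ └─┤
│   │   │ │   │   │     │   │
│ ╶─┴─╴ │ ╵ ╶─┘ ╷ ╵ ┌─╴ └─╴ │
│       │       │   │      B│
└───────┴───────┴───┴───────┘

Directions: down, down, right, down, down, down, right, up, up, right, right, up, left, up, right, up, right, right, down, down, left, down, down, left, left, down, down, right, down, right, right, down, left, down, left, up, left, down, left, down, right, right, down, down, right, right, right, up, right, down, right, up, right, right, down, right, right
Number of turns: 39

Solution:

┌───────┬───────────┬───────┐
│A      │↱ → ↓      │       │
│ ┌─╴ ┌─┘ ╶─┐ ┌─┬─╴ └─────╴ │
│↓│   │↱ ↑  │↓│ │           │
│ └─┐ │ ╶─┬─┘ │ │ ┌───┐ ┌───┤
│↳ ↓│ │↑ ↰│↓ ↲│ │ │   │ │   │
│ ╷ ├─┴─╴ │ ┌─┘ ╵ │ ╷ └─┤ ╷ │
│ │↓│↱ → ↑│↓│     │ │   │ │ │
│ │ │ ┌───┘ │ ┌───┤ ├─┐ │ │ │
│ │↓│↑│↓ ← ↲│ │   │ │ │ │ │ │
│ │ ╵ │ ┌───┤ ├─┐ ╵ │ │ │ │ │
│ │↳ ↑│↓│   │ │ │   │ │ │ │ │
│ └─┬─┤ └─┐ ╵ ╵ ├───┘ │ ╵ │ │
│   │ │↳ ↓│     │     │   │ │
├─┐ ╵ └─┐ └───┐ └─┐ ╷ ├───┘ │
│ │     │↳ → ↓│   │ │ │     │
│ └─╴ ┌─┴─┬─╴ ├─╴ ╵ ├─┘ ┌───┤
│     │↓ ↰│↓ ↲│     │   │   │
│ ┌─┬─┘ ╷ ╵ ╷ ├───┬─┘ ┌─┴─╴ │
│ │ │↓ ↲│↑ ↲│ │   │   │     │
│ ╵ │ ╶─┴─┐ ├─┘ ╷ ╵ ┌─┘ ╷ ╷ │
│   │↳ → ↓│ │   │   │   │ │ │
├─╴ ├───┐ ├─┘ ┌─┴─┬─┴───┤ └─┤
│   │   │↓│   │↱ ↓│↱ → ↓│   │
│ ╶─┴─╴ │ ╵ ╶─┘ ╷ ╵ ┌─╴ └─╴ │
│       │↳ → → ↑│↳ ↑│  ↳ → B│
└───────┴───────┴───┴───────┘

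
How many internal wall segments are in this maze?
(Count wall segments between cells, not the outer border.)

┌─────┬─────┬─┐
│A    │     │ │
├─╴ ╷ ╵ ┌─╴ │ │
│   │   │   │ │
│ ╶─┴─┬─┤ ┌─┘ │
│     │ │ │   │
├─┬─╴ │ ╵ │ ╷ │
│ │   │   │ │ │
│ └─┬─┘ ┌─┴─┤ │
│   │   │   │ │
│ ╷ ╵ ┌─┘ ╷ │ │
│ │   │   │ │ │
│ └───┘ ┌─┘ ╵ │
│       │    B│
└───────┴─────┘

Counting internal wall segments:
Total internal walls: 36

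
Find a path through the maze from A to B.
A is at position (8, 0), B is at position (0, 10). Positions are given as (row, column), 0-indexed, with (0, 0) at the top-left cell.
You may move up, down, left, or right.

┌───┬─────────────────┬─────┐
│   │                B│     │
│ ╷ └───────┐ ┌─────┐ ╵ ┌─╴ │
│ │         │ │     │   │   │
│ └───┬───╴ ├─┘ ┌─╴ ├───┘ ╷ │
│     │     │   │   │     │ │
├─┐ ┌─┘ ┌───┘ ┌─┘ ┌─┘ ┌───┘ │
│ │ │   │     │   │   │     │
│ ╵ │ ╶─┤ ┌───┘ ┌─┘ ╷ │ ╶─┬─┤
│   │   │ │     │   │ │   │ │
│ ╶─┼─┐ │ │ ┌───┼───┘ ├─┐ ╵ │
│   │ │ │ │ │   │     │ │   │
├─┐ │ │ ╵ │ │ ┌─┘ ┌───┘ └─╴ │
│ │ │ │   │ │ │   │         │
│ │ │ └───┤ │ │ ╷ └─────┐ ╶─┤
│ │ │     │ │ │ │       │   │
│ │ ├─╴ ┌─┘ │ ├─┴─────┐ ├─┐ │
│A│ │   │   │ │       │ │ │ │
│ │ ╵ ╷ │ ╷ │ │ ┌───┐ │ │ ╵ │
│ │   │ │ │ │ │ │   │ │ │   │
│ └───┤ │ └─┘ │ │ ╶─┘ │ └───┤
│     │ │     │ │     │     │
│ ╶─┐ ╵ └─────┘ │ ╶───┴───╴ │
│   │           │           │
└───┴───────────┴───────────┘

Finding the shortest path from (8, 0) to (0, 10):
Path length: 52 steps
Directions: down → down → right → right → down → right → right → right → right → right → up → up → up → right → right → right → down → down → left → left → down → right → right → right → right → right → up → left → left → up → up → up → left → left → left → up → up → right → right → up → up → up → right → right → up → right → up → left → left → down → left → up

Solution:

┌───┬─────────────────┬─────┐
│   │                B│↓ ← ↰│
│ ╷ └───────┐ ┌─────┐ ╵ ┌─╴ │
│ │         │ │     │↑ ↲│↱ ↑│
│ └───┬───╴ ├─┘ ┌─╴ ├───┘ ╷ │
│     │     │   │   │↱ → ↑│ │
├─┐ ┌─┘ ┌───┘ ┌─┘ ┌─┘ ┌───┘ │
│ │ │   │     │   │  ↑│     │
│ ╵ │ ╶─┤ ┌───┘ ┌─┘ ╷ │ ╶─┬─┤
│   │   │ │     │   │↑│   │ │
│ ╶─┼─┐ │ │ ┌───┼───┘ ├─┐ ╵ │
│   │ │ │ │ │   │↱ → ↑│ │   │
├─┐ │ │ ╵ │ │ ┌─┘ ┌───┘ └─╴ │
│ │ │ │   │ │ │  ↑│         │
│ │ │ └───┤ │ │ ╷ └─────┐ ╶─┤
│ │ │     │ │ │ │↑ ← ← ↰│   │
│ │ ├─╴ ┌─┘ │ ├─┴─────┐ ├─┐ │
│A│ │   │   │ │↱ → → ↓│↑│ │ │
│ │ ╵ ╷ │ ╷ │ │ ┌───┐ │ │ ╵ │
│↓│   │ │ │ │ │↑│   │↓│↑│   │
│ └───┤ │ └─┘ │ │ ╶─┘ │ └───┤
│↳ → ↓│ │     │↑│↓ ← ↲│↑ ← ↰│
│ ╶─┐ ╵ └─────┘ │ ╶───┴───╴ │
│   │↳ → → → → ↑│↳ → → → → ↑│
└───┴───────────┴───────────┘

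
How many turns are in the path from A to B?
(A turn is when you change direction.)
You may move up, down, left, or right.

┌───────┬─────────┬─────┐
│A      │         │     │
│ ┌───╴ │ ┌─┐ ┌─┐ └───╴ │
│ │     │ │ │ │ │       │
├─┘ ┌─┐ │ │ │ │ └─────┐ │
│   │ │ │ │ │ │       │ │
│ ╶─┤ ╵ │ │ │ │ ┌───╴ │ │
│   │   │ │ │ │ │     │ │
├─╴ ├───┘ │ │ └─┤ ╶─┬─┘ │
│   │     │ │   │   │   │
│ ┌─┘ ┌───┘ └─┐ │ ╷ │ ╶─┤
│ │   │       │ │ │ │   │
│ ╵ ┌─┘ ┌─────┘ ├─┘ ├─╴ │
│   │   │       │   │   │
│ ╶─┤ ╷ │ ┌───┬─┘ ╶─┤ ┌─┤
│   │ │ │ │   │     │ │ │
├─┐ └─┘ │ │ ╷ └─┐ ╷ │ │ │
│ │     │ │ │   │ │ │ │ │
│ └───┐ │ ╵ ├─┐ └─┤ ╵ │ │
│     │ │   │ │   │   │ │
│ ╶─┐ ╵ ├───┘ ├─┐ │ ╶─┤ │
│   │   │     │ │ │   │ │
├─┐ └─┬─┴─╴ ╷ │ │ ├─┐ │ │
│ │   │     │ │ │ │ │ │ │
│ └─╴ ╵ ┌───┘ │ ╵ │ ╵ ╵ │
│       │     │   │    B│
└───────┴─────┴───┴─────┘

Directions: right, right, right, down, left, left, down, left, down, right, down, left, down, down, right, up, right, up, right, right, up, up, up, up, right, right, right, right, down, right, right, right, down, down, down, left, down, right, down, left, down, down, down, left, down, right, down, down, right
Number of turns: 30

Solution:

┌───────┬─────────┬─────┐
│A → → ↓│↱ → → → ↓│     │
│ ┌───╴ │ ┌─┐ ┌─┐ └───╴ │
│ │↓ ← ↲│↑│ │ │ │↳ → → ↓│
├─┘ ┌─┐ │ │ │ │ └─────┐ │
│↓ ↲│ │ │↑│ │ │       │↓│
│ ╶─┤ ╵ │ │ │ │ ┌───╴ │ │
│↳ ↓│   │↑│ │ │ │     │↓│
├─╴ ├───┘ │ │ └─┤ ╶─┬─┘ │
│↓ ↲│↱ → ↑│ │   │   │↓ ↲│
│ ┌─┘ ┌───┘ └─┐ │ ╷ │ ╶─┤
│↓│↱ ↑│       │ │ │ │↳ ↓│
│ ╵ ┌─┘ ┌─────┘ ├─┘ ├─╴ │
│↳ ↑│   │       │   │↓ ↲│
│ ╶─┤ ╷ │ ┌───┬─┘ ╶─┤ ┌─┤
│   │ │ │ │   │     │↓│ │
├─┐ └─┘ │ │ ╷ └─┐ ╷ │ │ │
│ │     │ │ │   │ │ │↓│ │
│ └───┐ │ ╵ ├─┐ └─┤ ╵ │ │
│     │ │   │ │   │↓ ↲│ │
│ ╶─┐ ╵ ├───┘ ├─┐ │ ╶─┤ │
│   │   │     │ │ │↳ ↓│ │
├─┐ └─┬─┴─╴ ╷ │ │ ├─┐ │ │
│ │   │     │ │ │ │ │↓│ │
│ └─╴ ╵ ┌───┘ │ ╵ │ ╵ ╵ │
│       │     │   │  ↳ B│
└───────┴─────┴───┴─────┘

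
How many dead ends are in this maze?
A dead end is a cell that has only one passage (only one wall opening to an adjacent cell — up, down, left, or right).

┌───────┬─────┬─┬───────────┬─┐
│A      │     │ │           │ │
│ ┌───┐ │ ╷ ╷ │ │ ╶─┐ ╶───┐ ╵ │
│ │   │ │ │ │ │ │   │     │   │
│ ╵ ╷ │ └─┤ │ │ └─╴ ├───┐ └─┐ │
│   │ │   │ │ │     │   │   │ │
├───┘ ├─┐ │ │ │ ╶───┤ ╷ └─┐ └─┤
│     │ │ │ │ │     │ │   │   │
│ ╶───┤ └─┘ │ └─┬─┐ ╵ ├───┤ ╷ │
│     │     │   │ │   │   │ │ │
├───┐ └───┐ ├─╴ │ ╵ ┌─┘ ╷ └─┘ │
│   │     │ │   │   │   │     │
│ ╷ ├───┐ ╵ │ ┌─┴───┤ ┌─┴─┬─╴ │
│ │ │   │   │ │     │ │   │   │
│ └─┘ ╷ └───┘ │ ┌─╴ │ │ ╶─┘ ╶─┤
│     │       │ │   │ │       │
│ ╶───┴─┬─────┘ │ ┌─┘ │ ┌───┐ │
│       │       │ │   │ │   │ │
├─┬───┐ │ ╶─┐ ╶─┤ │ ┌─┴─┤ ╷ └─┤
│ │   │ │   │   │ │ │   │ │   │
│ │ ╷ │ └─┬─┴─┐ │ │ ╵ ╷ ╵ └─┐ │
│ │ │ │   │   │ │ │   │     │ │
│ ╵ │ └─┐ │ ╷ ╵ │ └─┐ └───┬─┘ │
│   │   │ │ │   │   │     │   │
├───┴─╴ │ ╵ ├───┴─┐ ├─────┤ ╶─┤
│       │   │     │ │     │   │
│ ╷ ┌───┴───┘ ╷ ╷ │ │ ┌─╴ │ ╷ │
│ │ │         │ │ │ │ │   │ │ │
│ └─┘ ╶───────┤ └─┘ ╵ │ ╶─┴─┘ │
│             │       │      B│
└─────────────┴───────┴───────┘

Checking each cell for number of passages:

Dead ends found at positions:
  (0, 7)
  (0, 14)
  (1, 4)
  (2, 14)
  (3, 3)
  (3, 4)
  (3, 12)
  (4, 8)
  (4, 13)
  (6, 1)
  (6, 12)
  (8, 11)
  (8, 14)
  (9, 0)
  (9, 5)
  (10, 13)
  (11, 12)
  (13, 1)
  (13, 8)
  (13, 13)
  (14, 6)
Total dead ends: 21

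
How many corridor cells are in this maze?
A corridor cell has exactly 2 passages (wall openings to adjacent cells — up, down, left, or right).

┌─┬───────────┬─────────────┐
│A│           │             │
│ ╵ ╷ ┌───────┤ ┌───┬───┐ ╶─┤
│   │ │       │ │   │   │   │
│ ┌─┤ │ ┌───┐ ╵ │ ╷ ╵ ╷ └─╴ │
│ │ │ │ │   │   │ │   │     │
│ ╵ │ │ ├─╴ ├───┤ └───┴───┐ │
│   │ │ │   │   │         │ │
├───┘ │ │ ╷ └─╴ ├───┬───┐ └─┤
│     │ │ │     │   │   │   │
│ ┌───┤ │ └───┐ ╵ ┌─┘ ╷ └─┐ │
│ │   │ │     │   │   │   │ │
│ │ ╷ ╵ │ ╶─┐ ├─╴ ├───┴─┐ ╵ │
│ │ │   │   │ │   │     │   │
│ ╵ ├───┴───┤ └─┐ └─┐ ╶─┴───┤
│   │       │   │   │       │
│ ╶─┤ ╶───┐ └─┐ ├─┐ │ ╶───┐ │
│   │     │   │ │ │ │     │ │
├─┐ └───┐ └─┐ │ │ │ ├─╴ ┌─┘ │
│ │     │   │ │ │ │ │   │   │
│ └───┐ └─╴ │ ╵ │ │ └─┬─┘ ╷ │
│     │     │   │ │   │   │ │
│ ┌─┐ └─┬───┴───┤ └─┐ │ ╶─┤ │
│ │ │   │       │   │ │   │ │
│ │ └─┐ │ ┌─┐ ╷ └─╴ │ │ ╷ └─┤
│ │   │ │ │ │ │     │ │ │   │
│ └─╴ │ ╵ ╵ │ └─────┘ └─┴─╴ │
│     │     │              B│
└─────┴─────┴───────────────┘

Counting cells with exactly 2 passages:
Total corridor cells: 156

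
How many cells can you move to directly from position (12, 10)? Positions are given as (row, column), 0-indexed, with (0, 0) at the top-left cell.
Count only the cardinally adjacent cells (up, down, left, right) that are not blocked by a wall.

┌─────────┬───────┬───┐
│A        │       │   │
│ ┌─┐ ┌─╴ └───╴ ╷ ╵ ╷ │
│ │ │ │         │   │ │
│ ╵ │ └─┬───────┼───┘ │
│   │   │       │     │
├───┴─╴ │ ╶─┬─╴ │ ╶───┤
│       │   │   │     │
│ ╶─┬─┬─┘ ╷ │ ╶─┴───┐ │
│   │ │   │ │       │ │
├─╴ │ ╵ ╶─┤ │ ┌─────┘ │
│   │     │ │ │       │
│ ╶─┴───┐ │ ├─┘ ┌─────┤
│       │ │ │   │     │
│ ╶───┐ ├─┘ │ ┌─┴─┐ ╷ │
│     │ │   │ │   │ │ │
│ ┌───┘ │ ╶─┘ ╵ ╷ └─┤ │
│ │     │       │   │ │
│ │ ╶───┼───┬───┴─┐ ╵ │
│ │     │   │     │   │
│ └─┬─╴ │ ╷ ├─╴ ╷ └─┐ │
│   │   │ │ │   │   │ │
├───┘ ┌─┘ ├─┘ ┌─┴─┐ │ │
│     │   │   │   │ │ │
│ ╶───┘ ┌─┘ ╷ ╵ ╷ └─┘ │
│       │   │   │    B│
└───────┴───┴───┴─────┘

Checking passable neighbors of (12, 10):
Neighbors: (11, 10), (12, 9)
Count: 2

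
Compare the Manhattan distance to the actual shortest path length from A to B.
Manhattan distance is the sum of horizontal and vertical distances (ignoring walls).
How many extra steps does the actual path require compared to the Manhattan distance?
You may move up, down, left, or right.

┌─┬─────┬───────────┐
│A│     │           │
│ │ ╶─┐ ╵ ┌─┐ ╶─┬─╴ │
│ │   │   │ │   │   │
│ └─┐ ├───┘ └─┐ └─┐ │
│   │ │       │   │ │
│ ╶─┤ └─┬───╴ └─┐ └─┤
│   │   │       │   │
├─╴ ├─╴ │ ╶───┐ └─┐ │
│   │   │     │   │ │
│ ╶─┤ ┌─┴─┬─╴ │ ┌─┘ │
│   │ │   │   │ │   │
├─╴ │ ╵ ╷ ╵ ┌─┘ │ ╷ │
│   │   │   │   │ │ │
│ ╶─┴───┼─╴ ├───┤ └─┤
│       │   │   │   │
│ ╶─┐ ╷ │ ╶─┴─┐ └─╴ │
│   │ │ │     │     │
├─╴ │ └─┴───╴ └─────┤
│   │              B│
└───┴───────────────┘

Manhattan distance: |9 - 0| + |9 - 0| = 18
Actual path length: 22
Extra steps: 22 - 18 = 4

Solution:

┌─┬─────┬───────────┐
│A│     │           │
│ │ ╶─┐ ╵ ┌─┐ ╶─┬─╴ │
│↓│   │   │ │   │   │
│ └─┐ ├───┘ └─┐ └─┐ │
│↓  │ │       │   │ │
│ ╶─┤ └─┬───╴ └─┐ └─┤
│↳ ↓│   │       │   │
├─╴ ├─╴ │ ╶───┐ └─┐ │
│↓ ↲│   │     │   │ │
│ ╶─┤ ┌─┴─┬─╴ │ ┌─┘ │
│↳ ↓│ │   │   │ │   │
├─╴ │ ╵ ╷ ╵ ┌─┘ │ ╷ │
│↓ ↲│   │   │   │ │ │
│ ╶─┴───┼─╴ ├───┤ └─┤
│↳ → ↓  │   │   │   │
│ ╶─┐ ╷ │ ╶─┴─┐ └─╴ │
│   │↓│ │     │     │
├─╴ │ └─┴───╴ └─────┤
│   │↳ → → → → → → B│
└───┴───────────────┘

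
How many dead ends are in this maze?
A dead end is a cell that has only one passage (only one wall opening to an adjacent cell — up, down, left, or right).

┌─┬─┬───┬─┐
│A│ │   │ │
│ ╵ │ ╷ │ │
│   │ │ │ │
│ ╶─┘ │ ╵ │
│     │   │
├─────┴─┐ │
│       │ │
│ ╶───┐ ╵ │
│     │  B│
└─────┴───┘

Checking each cell for number of passages:

Dead ends found at positions:
  (0, 0)
  (0, 1)
  (0, 4)
  (4, 2)
Total dead ends: 4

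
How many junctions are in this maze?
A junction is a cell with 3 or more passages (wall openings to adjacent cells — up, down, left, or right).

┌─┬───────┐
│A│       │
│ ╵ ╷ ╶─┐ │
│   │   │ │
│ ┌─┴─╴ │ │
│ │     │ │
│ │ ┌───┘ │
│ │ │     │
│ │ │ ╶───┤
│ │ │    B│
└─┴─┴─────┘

Checking each cell for number of passages:

Junctions found (3+ passages):
  (0, 2): 3 passages
  (1, 0): 3 passages
Total junctions: 2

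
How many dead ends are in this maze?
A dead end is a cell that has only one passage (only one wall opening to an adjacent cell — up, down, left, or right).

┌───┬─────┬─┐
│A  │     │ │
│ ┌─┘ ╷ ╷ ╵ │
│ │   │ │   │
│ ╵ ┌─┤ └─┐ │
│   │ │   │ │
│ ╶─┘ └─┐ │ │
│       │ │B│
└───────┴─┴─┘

Checking each cell for number of passages:

Dead ends found at positions:
  (0, 1)
  (0, 5)
  (2, 2)
  (3, 3)
  (3, 4)
  (3, 5)
Total dead ends: 6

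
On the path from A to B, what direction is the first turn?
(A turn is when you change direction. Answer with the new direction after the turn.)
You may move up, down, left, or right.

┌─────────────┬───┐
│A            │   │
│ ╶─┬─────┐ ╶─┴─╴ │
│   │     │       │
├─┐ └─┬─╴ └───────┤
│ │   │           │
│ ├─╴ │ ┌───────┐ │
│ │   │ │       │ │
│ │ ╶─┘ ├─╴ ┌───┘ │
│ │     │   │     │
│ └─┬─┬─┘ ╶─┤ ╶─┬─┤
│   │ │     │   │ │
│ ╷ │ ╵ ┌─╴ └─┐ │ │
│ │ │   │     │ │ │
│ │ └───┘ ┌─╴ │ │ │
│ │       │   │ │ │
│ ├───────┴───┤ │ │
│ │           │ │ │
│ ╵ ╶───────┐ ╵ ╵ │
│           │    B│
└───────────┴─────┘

Directions: down, right, down, right, down, left, down, right, right, up, up, right, right, right, right, right, down, down, left, left, down, right, down, down, down, down, right
First turn direction: right

Solution:

┌─────────────┬───┐
│A            │   │
│ ╶─┬─────┐ ╶─┴─╴ │
│↳ ↓│     │       │
├─┐ └─┬─╴ └───────┤
│ │↳ ↓│↱ → → → → ↓│
│ ├─╴ │ ┌───────┐ │
│ │↓ ↲│↑│       │↓│
│ │ ╶─┘ ├─╴ ┌───┘ │
│ │↳ → ↑│   │↓ ← ↲│
│ └─┬─┬─┘ ╶─┤ ╶─┬─┤
│   │ │     │↳ ↓│ │
│ ╷ │ ╵ ┌─╴ └─┐ │ │
│ │ │   │     │↓│ │
│ │ └───┘ ┌─╴ │ │ │
│ │       │   │↓│ │
│ ├───────┴───┤ │ │
│ │           │↓│ │
│ ╵ ╶───────┐ ╵ ╵ │
│           │  ↳ B│
└───────────┴─────┘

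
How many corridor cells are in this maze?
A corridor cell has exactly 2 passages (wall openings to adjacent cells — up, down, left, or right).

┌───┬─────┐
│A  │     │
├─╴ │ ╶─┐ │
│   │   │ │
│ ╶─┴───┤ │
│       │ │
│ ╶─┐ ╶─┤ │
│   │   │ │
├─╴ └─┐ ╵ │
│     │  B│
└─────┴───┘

Counting cells with exactly 2 passages:
Total corridor cells: 17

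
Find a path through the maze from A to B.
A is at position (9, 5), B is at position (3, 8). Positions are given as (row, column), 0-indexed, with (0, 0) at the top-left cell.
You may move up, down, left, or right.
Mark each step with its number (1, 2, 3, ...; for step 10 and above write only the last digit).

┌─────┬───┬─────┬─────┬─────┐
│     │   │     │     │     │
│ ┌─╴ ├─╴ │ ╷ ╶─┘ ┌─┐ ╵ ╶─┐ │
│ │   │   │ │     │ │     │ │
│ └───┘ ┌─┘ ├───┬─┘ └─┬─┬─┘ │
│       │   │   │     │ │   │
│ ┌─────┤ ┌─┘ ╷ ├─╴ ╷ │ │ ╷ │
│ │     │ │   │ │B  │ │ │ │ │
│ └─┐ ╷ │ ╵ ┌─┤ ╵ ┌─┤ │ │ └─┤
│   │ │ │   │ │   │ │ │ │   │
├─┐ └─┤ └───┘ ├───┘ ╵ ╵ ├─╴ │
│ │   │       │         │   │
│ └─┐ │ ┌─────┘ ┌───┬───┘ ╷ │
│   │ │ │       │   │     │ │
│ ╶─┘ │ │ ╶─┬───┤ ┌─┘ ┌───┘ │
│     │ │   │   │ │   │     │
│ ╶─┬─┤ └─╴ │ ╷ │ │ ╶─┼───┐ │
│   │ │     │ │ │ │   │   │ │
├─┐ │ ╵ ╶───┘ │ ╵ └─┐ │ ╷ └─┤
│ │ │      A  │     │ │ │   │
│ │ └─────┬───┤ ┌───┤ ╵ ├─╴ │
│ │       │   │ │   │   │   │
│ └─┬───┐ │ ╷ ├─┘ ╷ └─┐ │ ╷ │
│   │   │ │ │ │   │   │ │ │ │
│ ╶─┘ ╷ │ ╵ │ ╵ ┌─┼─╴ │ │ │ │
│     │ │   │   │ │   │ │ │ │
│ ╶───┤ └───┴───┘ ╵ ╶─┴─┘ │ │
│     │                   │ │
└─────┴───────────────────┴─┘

Finding the shortest path from (9, 5) to (3, 8):
Path length: 21 steps
Directions: left → left → up → right → right → up → left → up → right → right → right → up → right → right → right → up → up → up → left → down → left

Solution:

┌─────┬───┬─────┬─────┬─────┐
│     │   │     │     │     │
│ ┌─╴ ├─╴ │ ╷ ╶─┘ ┌─┐ ╵ ╶─┐ │
│ │   │   │ │     │ │     │ │
│ └───┘ ┌─┘ ├───┬─┘ └─┬─┬─┘ │
│       │   │   │  9 8│ │   │
│ ┌─────┤ ┌─┘ ╷ ├─╴ ╷ │ │ ╷ │
│ │     │ │   │ │B 0│7│ │ │ │
│ └─┐ ╷ │ ╵ ┌─┤ ╵ ┌─┤ │ │ └─┤
│   │ │ │   │ │   │ │6│ │   │
├─┐ └─┤ └───┘ ├───┘ ╵ ╵ ├─╴ │
│ │   │       │2 3 4 5  │   │
│ └─┐ │ ┌─────┘ ┌───┬───┘ ╷ │
│   │ │ │8 9 0 1│   │     │ │
│ ╶─┘ │ │ ╶─┬───┤ ┌─┘ ┌───┘ │
│     │ │7 6│   │ │   │     │
│ ╶─┬─┤ └─╴ │ ╷ │ │ ╶─┼───┐ │
│   │ │3 4 5│ │ │ │   │   │ │
├─┐ │ ╵ ╶───┘ │ ╵ └─┐ │ ╷ └─┤
│ │ │  2 1 A  │     │ │ │   │
│ │ └─────┬───┤ ┌───┤ ╵ ├─╴ │
│ │       │   │ │   │   │   │
│ └─┬───┐ │ ╷ ├─┘ ╷ └─┐ │ ╷ │
│   │   │ │ │ │   │   │ │ │ │
│ ╶─┘ ╷ │ ╵ │ ╵ ┌─┼─╴ │ │ │ │
│     │ │   │   │ │   │ │ │ │
│ ╶───┤ └───┴───┘ ╵ ╶─┴─┘ │ │
│     │                   │ │
└─────┴───────────────────┴─┘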